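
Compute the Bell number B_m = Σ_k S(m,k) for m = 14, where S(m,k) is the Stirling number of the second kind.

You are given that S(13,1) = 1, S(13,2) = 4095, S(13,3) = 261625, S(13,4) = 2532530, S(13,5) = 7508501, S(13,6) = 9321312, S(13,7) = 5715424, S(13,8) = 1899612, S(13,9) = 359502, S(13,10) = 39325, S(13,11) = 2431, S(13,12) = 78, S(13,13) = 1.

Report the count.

190899322

[14] T[14,1]:1*1+0=1 · T[14,2]:2*4095+1=8191 · T[14,3]:3*261625+4095=788970 · T[14,4]:4*2532530+261625=10391745 · T[14,5]:5*7508501+2532530=40075035 · T[14,6]:6*9321312+7508501=63436373 · T[14,7]:7*5715424+9321312=49329280 · T[14,8]:8*1899612+5715424=20912320 · T[14,9]:9*359502+1899612=5135130 · T[14,10]:10*39325+359502=752752 · T[14,11]:11*2431+39325=66066 · T[14,12]:12*78+2431=3367 · T[14,13]:13*1+78=91 · T[14,14]:14*0+1=1
B_14 = ΣS(14,k) = 1+8191+788970+10391745+40075035+63436373+49329280+20912320+5135130+752752+66066+3367+91+1 = 190899322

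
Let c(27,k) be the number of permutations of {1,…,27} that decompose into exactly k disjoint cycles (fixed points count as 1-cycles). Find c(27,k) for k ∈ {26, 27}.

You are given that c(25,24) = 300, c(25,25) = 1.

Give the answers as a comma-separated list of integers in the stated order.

351, 1

r26: T_26,25=25×1+300=325; T_26,26=25×0+1=1
r27: T_27,26=26×1+325=351; T_27,27=26×0+1=1
Read c(27,26) = 351, c(27,27) = 1.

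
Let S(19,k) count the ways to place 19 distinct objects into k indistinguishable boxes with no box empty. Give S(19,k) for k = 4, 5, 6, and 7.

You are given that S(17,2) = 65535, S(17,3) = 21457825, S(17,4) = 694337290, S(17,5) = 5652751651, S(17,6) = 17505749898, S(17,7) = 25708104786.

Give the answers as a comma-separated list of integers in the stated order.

11259666950, 147589284710, 693081601779, 1492924634839

i=18: T(18,3)=65535+3·21457825=64439010 | T(18,4)=21457825+4·694337290=2798806985 | T(18,5)=694337290+5·5652751651=28958095545 | T(18,6)=5652751651+6·17505749898=110687251039 | T(18,7)=17505749898+7·25708104786=197462483400
i=19: T(19,4)=64439010+4·2798806985=11259666950 | T(19,5)=2798806985+5·28958095545=147589284710 | T(19,6)=28958095545+6·110687251039=693081601779 | T(19,7)=110687251039+7·197462483400=1492924634839
Read S(19,4) = 11259666950, S(19,5) = 147589284710, S(19,6) = 693081601779, S(19,7) = 1492924634839.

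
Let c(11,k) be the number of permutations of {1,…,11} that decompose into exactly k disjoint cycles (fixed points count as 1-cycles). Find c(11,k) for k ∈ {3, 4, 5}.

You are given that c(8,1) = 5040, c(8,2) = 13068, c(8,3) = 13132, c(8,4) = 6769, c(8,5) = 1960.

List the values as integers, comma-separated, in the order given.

12753576, 8409500, 3416930

i=9: T(9,1)=0+8·5040=40320 | T(9,2)=5040+8·13068=109584 | T(9,3)=13068+8·13132=118124 | T(9,4)=13132+8·6769=67284 | T(9,5)=6769+8·1960=22449
i=10: T(10,2)=40320+9·109584=1026576 | T(10,3)=109584+9·118124=1172700 | T(10,4)=118124+9·67284=723680 | T(10,5)=67284+9·22449=269325
i=11: T(11,3)=1026576+10·1172700=12753576 | T(11,4)=1172700+10·723680=8409500 | T(11,5)=723680+10·269325=3416930
Read c(11,3) = 12753576, c(11,4) = 8409500, c(11,5) = 3416930.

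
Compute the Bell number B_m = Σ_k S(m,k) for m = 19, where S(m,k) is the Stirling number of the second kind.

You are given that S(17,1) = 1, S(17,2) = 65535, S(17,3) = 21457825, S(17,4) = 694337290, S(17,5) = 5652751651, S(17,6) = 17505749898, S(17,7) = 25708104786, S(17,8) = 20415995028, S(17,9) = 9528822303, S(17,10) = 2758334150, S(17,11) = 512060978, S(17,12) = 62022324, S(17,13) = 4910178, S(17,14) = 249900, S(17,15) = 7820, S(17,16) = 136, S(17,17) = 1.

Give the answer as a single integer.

5832742205057

@18  (18,1):1·1+0→1, (18,2):65535·2+1→131071, (18,3):21457825·3+65535→64439010, (18,4):694337290·4+21457825→2798806985, (18,5):5652751651·5+694337290→28958095545, (18,6):17505749898·6+5652751651→110687251039, (18,7):25708104786·7+17505749898→197462483400, (18,8):20415995028·8+25708104786→189036065010, (18,9):9528822303·9+20415995028→106175395755, (18,10):2758334150·10+9528822303→37112163803, (18,11):512060978·11+2758334150→8391004908, (18,12):62022324·12+512060978→1256328866, (18,13):4910178·13+62022324→125854638, (18,14):249900·14+4910178→8408778, (18,15):7820·15+249900→367200, (18,16):136·16+7820→9996, (18,17):1·17+136→153, (18,18):0·18+1→1
@19  (19,1):1·1+0→1, (19,2):131071·2+1→262143, (19,3):64439010·3+131071→193448101, (19,4):2798806985·4+64439010→11259666950, (19,5):28958095545·5+2798806985→147589284710, (19,6):110687251039·6+28958095545→693081601779, (19,7):197462483400·7+110687251039→1492924634839, (19,8):189036065010·8+197462483400→1709751003480, (19,9):106175395755·9+189036065010→1144614626805, (19,10):37112163803·10+106175395755→477297033785, (19,11):8391004908·11+37112163803→129413217791, (19,12):1256328866·12+8391004908→23466951300, (19,13):125854638·13+1256328866→2892439160, (19,14):8408778·14+125854638→243577530, (19,15):367200·15+8408778→13916778, (19,16):9996·16+367200→527136, (19,17):153·17+9996→12597, (19,18):1·18+153→171, (19,19):0·19+1→1
B_19 = ΣS(19,k) = 1+262143+193448101+11259666950+147589284710+693081601779+1492924634839+1709751003480+1144614626805+477297033785+129413217791+23466951300+2892439160+243577530+13916778+527136+12597+171+1 = 5832742205057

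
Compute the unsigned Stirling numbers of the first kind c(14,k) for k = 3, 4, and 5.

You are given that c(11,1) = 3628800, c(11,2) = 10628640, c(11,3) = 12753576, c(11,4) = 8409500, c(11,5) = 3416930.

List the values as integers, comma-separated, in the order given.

[12] T[12,1]:11*3628800+0=39916800 · T[12,2]:11*10628640+3628800=120543840 · T[12,3]:11*12753576+10628640=150917976 · T[12,4]:11*8409500+12753576=105258076 · T[12,5]:11*3416930+8409500=45995730
[13] T[13,2]:12*120543840+39916800=1486442880 · T[13,3]:12*150917976+120543840=1931559552 · T[13,4]:12*105258076+150917976=1414014888 · T[13,5]:12*45995730+105258076=657206836
[14] T[14,3]:13*1931559552+1486442880=26596717056 · T[14,4]:13*1414014888+1931559552=20313753096 · T[14,5]:13*657206836+1414014888=9957703756
Read c(14,3) = 26596717056, c(14,4) = 20313753096, c(14,5) = 9957703756.

26596717056, 20313753096, 9957703756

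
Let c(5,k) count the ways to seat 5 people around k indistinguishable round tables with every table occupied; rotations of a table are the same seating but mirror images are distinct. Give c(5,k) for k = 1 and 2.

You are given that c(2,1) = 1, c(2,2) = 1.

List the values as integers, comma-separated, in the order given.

24, 50

r3: T_3,1=2×1+0=2; T_3,2=2×1+1=3
r4: T_4,1=3×2+0=6; T_4,2=3×3+2=11
r5: T_5,1=4×6+0=24; T_5,2=4×11+6=50
Read c(5,1) = 24, c(5,2) = 50.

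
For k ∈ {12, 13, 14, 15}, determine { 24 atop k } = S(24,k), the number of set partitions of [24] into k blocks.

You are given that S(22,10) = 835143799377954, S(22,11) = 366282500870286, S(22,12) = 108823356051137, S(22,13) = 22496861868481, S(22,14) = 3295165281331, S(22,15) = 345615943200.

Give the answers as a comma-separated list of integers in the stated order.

[23] T[23,11]:11*366282500870286+835143799377954=4864251308951100 · T[23,12]:12*108823356051137+366282500870286=1672162773483930 · T[23,13]:13*22496861868481+108823356051137=401282560341390 · T[23,14]:14*3295165281331+22496861868481=68629175807115 · T[23,15]:15*345615943200+3295165281331=8479404429331
[24] T[24,12]:12*1672162773483930+4864251308951100=24930204590758260 · T[24,13]:13*401282560341390+1672162773483930=6888836057922000 · T[24,14]:14*68629175807115+401282560341390=1362091021641000 · T[24,15]:15*8479404429331+68629175807115=195820242247080
Read S(24,12) = 24930204590758260, S(24,13) = 6888836057922000, S(24,14) = 1362091021641000, S(24,15) = 195820242247080.

24930204590758260, 6888836057922000, 1362091021641000, 195820242247080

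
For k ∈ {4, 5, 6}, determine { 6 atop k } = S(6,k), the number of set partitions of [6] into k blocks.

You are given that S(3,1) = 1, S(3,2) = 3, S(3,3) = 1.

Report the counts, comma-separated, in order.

65, 15, 1

[4] T[4,2]:2*3+1=7 · T[4,3]:3*1+3=6 · T[4,4]:4*0+1=1
[5] T[5,3]:3*6+7=25 · T[5,4]:4*1+6=10 · T[5,5]:5*0+1=1
[6] T[6,4]:4*10+25=65 · T[6,5]:5*1+10=15 · T[6,6]:6*0+1=1
Read S(6,4) = 65, S(6,5) = 15, S(6,6) = 1.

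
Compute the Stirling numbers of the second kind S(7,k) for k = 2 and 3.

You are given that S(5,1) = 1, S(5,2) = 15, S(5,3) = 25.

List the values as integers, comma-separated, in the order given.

[6] T[6,1]:1*1+0=1 · T[6,2]:2*15+1=31 · T[6,3]:3*25+15=90
[7] T[7,2]:2*31+1=63 · T[7,3]:3*90+31=301
Read S(7,2) = 63, S(7,3) = 301.

63, 301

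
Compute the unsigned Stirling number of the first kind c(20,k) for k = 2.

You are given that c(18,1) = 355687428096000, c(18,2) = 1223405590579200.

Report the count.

r19: T_19,1=18×355687428096000+0=6402373705728000; T_19,2=18×1223405590579200+355687428096000=22376988058521600
r20: T_20,2=19×22376988058521600+6402373705728000=431565146817638400
Read c(20,2) = 431565146817638400.

431565146817638400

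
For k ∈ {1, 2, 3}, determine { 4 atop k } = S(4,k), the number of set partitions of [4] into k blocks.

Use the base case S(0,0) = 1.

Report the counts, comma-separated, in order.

1, 7, 6

i=1: T(1,1)=1+1·0=1
i=2: T(2,1)=0+1·1=1 | T(2,2)=1+2·0=1
i=3: T(3,1)=0+1·1=1 | T(3,2)=1+2·1=3 | T(3,3)=1+3·0=1
i=4: T(4,1)=0+1·1=1 | T(4,2)=1+2·3=7 | T(4,3)=3+3·1=6
Read S(4,1) = 1, S(4,2) = 7, S(4,3) = 6.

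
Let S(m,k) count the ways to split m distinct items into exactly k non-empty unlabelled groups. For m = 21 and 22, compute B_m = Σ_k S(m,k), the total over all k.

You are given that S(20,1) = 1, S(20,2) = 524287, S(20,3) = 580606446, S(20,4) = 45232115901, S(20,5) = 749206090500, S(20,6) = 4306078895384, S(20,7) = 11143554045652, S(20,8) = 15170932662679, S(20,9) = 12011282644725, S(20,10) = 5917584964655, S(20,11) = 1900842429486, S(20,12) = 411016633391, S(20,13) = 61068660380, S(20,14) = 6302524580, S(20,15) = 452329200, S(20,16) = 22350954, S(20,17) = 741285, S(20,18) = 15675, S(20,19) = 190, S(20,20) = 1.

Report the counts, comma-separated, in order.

474869816156751, 4506715738447323

i=21: T(21,1)=0+1·1=1 | T(21,2)=1+2·524287=1048575 | T(21,3)=524287+3·580606446=1742343625 | T(21,4)=580606446+4·45232115901=181509070050 | T(21,5)=45232115901+5·749206090500=3791262568401 | T(21,6)=749206090500+6·4306078895384=26585679462804 | T(21,7)=4306078895384+7·11143554045652=82310957214948 | T(21,8)=11143554045652+8·15170932662679=132511015347084 | T(21,9)=15170932662679+9·12011282644725=123272476465204 | T(21,10)=12011282644725+10·5917584964655=71187132291275 | T(21,11)=5917584964655+11·1900842429486=26826851689001 | T(21,12)=1900842429486+12·411016633391=6833042030178 | T(21,13)=411016633391+13·61068660380=1204909218331 | T(21,14)=61068660380+14·6302524580=149304004500 | T(21,15)=6302524580+15·452329200=13087462580 | T(21,16)=452329200+16·22350954=809944464 | T(21,17)=22350954+17·741285=34952799 | T(21,18)=741285+18·15675=1023435 | T(21,19)=15675+19·190=19285 | T(21,20)=190+20·1=210 | T(21,21)=1+21·0=1
i=22: T(22,1)=0+1·1=1 | T(22,2)=1+2·1048575=2097151 | T(22,3)=1048575+3·1742343625=5228079450 | T(22,4)=1742343625+4·181509070050=727778623825 | T(22,5)=181509070050+5·3791262568401=19137821912055 | T(22,6)=3791262568401+6·26585679462804=163305339345225 | T(22,7)=26585679462804+7·82310957214948=602762379967440 | T(22,8)=82310957214948+8·132511015347084=1142399079991620 | T(22,9)=132511015347084+9·123272476465204=1241963303533920 | T(22,10)=123272476465204+10·71187132291275=835143799377954 | T(22,11)=71187132291275+11·26826851689001=366282500870286 | T(22,12)=26826851689001+12·6833042030178=108823356051137 | T(22,13)=6833042030178+13·1204909218331=22496861868481 | T(22,14)=1204909218331+14·149304004500=3295165281331 | T(22,15)=149304004500+15·13087462580=345615943200 | T(22,16)=13087462580+16·809944464=26046574004 | T(22,17)=809944464+17·34952799=1404142047 | T(22,18)=34952799+18·1023435=53374629 | T(22,19)=1023435+19·19285=1389850 | T(22,20)=19285+20·210=23485 | T(22,21)=210+21·1=231 | T(22,22)=1+22·0=1
B_21 = ΣS(21,k) = 1+1048575+1742343625+181509070050+3791262568401+26585679462804+82310957214948+132511015347084+123272476465204+71187132291275+26826851689001+6833042030178+1204909218331+149304004500+13087462580+809944464+34952799+1023435+19285+210+1 = 474869816156751
B_22 = ΣS(22,k) = 1+2097151+5228079450+727778623825+19137821912055+163305339345225+602762379967440+1142399079991620+1241963303533920+835143799377954+366282500870286+108823356051137+22496861868481+3295165281331+345615943200+26046574004+1404142047+53374629+1389850+23485+231+1 = 4506715738447323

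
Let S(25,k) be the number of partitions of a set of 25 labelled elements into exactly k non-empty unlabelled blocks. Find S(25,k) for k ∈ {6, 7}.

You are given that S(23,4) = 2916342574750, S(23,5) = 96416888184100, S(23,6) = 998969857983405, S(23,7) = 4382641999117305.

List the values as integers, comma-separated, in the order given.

37026417000002430, 227832482998716310

@24  (24,5):96416888184100·5+2916342574750→485000783495250, (24,6):998969857983405·6+96416888184100→6090236036084530, (24,7):4382641999117305·7+998969857983405→31677463851804540
@25  (25,6):6090236036084530·6+485000783495250→37026417000002430, (25,7):31677463851804540·7+6090236036084530→227832482998716310
Read S(25,6) = 37026417000002430, S(25,7) = 227832482998716310.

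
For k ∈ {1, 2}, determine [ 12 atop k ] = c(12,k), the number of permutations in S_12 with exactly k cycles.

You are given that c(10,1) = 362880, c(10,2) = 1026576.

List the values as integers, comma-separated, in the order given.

row 11: T[11][1]=10·362880+0=3628800  T[11][2]=10·1026576+362880=10628640
row 12: T[12][1]=11·3628800+0=39916800  T[12][2]=11·10628640+3628800=120543840
Read c(12,1) = 39916800, c(12,2) = 120543840.

39916800, 120543840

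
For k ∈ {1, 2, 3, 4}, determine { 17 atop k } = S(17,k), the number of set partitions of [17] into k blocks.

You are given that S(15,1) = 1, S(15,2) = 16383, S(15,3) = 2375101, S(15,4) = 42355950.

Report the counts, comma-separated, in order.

1, 65535, 21457825, 694337290

[16] T[16,1]:1*1+0=1 · T[16,2]:2*16383+1=32767 · T[16,3]:3*2375101+16383=7141686 · T[16,4]:4*42355950+2375101=171798901
[17] T[17,1]:1*1+0=1 · T[17,2]:2*32767+1=65535 · T[17,3]:3*7141686+32767=21457825 · T[17,4]:4*171798901+7141686=694337290
Read S(17,1) = 1, S(17,2) = 65535, S(17,3) = 21457825, S(17,4) = 694337290.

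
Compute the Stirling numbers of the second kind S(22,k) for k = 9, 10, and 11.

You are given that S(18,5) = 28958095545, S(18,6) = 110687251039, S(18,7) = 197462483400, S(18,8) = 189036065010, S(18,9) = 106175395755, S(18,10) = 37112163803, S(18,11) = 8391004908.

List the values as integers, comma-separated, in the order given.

1241963303533920, 835143799377954, 366282500870286

@19  (19,6):110687251039·6+28958095545→693081601779, (19,7):197462483400·7+110687251039→1492924634839, (19,8):189036065010·8+197462483400→1709751003480, (19,9):106175395755·9+189036065010→1144614626805, (19,10):37112163803·10+106175395755→477297033785, (19,11):8391004908·11+37112163803→129413217791
@20  (20,7):1492924634839·7+693081601779→11143554045652, (20,8):1709751003480·8+1492924634839→15170932662679, (20,9):1144614626805·9+1709751003480→12011282644725, (20,10):477297033785·10+1144614626805→5917584964655, (20,11):129413217791·11+477297033785→1900842429486
@21  (21,8):15170932662679·8+11143554045652→132511015347084, (21,9):12011282644725·9+15170932662679→123272476465204, (21,10):5917584964655·10+12011282644725→71187132291275, (21,11):1900842429486·11+5917584964655→26826851689001
@22  (22,9):123272476465204·9+132511015347084→1241963303533920, (22,10):71187132291275·10+123272476465204→835143799377954, (22,11):26826851689001·11+71187132291275→366282500870286
Read S(22,9) = 1241963303533920, S(22,10) = 835143799377954, S(22,11) = 366282500870286.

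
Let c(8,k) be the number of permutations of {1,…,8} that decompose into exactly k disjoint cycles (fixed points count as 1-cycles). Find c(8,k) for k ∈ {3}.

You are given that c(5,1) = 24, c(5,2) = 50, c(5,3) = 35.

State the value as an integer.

13132

row 6: T[6][1]=5·24+0=120  T[6][2]=5·50+24=274  T[6][3]=5·35+50=225
row 7: T[7][2]=6·274+120=1764  T[7][3]=6·225+274=1624
row 8: T[8][3]=7·1624+1764=13132
Read c(8,3) = 13132.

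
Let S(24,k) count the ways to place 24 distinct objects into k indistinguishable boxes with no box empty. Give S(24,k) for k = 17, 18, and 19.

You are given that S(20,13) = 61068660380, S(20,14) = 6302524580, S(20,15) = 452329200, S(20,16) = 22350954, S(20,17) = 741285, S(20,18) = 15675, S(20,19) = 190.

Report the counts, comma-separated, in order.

1610949936915, 92484925445, 3880739170

[21] T[21,14]:14*6302524580+61068660380=149304004500 · T[21,15]:15*452329200+6302524580=13087462580 · T[21,16]:16*22350954+452329200=809944464 · T[21,17]:17*741285+22350954=34952799 · T[21,18]:18*15675+741285=1023435 · T[21,19]:19*190+15675=19285
[22] T[22,15]:15*13087462580+149304004500=345615943200 · T[22,16]:16*809944464+13087462580=26046574004 · T[22,17]:17*34952799+809944464=1404142047 · T[22,18]:18*1023435+34952799=53374629 · T[22,19]:19*19285+1023435=1389850
[23] T[23,16]:16*26046574004+345615943200=762361127264 · T[23,17]:17*1404142047+26046574004=49916988803 · T[23,18]:18*53374629+1404142047=2364885369 · T[23,19]:19*1389850+53374629=79781779
[24] T[24,17]:17*49916988803+762361127264=1610949936915 · T[24,18]:18*2364885369+49916988803=92484925445 · T[24,19]:19*79781779+2364885369=3880739170
Read S(24,17) = 1610949936915, S(24,18) = 92484925445, S(24,19) = 3880739170.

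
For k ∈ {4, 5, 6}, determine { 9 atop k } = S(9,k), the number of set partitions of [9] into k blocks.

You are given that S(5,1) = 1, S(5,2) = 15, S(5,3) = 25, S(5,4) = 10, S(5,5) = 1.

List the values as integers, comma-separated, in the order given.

7770, 6951, 2646

row 6: T[6][1]=1·1+0=1  T[6][2]=2·15+1=31  T[6][3]=3·25+15=90  T[6][4]=4·10+25=65  T[6][5]=5·1+10=15  T[6][6]=6·0+1=1
row 7: T[7][2]=2·31+1=63  T[7][3]=3·90+31=301  T[7][4]=4·65+90=350  T[7][5]=5·15+65=140  T[7][6]=6·1+15=21
row 8: T[8][3]=3·301+63=966  T[8][4]=4·350+301=1701  T[8][5]=5·140+350=1050  T[8][6]=6·21+140=266
row 9: T[9][4]=4·1701+966=7770  T[9][5]=5·1050+1701=6951  T[9][6]=6·266+1050=2646
Read S(9,4) = 7770, S(9,5) = 6951, S(9,6) = 2646.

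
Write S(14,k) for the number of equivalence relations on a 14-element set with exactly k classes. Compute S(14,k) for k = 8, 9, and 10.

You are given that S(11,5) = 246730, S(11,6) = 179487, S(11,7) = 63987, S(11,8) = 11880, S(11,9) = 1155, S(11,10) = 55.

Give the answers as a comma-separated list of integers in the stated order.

20912320, 5135130, 752752

i=12: T(12,6)=246730+6·179487=1323652 | T(12,7)=179487+7·63987=627396 | T(12,8)=63987+8·11880=159027 | T(12,9)=11880+9·1155=22275 | T(12,10)=1155+10·55=1705
i=13: T(13,7)=1323652+7·627396=5715424 | T(13,8)=627396+8·159027=1899612 | T(13,9)=159027+9·22275=359502 | T(13,10)=22275+10·1705=39325
i=14: T(14,8)=5715424+8·1899612=20912320 | T(14,9)=1899612+9·359502=5135130 | T(14,10)=359502+10·39325=752752
Read S(14,8) = 20912320, S(14,9) = 5135130, S(14,10) = 752752.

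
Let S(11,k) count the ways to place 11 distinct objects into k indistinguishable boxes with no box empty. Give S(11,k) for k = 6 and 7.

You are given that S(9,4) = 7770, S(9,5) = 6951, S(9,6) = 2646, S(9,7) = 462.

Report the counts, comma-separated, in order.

179487, 63987

r10: T_10,5=5×6951+7770=42525; T_10,6=6×2646+6951=22827; T_10,7=7×462+2646=5880
r11: T_11,6=6×22827+42525=179487; T_11,7=7×5880+22827=63987
Read S(11,6) = 179487, S(11,7) = 63987.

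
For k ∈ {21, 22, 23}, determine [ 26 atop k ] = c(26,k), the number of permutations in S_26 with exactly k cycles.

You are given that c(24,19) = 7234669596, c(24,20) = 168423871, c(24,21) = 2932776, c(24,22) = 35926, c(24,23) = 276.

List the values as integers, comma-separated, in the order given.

17247104875, 333685495, 4858750

r25: T_25,20=24×168423871+7234669596=11276842500; T_25,21=24×2932776+168423871=238810495; T_25,22=24×35926+2932776=3795000; T_25,23=24×276+35926=42550
r26: T_26,21=25×238810495+11276842500=17247104875; T_26,22=25×3795000+238810495=333685495; T_26,23=25×42550+3795000=4858750
Read c(26,21) = 17247104875, c(26,22) = 333685495, c(26,23) = 4858750.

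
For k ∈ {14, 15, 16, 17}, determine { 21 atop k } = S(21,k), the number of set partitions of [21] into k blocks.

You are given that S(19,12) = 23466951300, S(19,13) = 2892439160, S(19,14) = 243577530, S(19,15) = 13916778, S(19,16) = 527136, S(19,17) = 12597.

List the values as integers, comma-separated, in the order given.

r20: T_20,13=13×2892439160+23466951300=61068660380; T_20,14=14×243577530+2892439160=6302524580; T_20,15=15×13916778+243577530=452329200; T_20,16=16×527136+13916778=22350954; T_20,17=17×12597+527136=741285
r21: T_21,14=14×6302524580+61068660380=149304004500; T_21,15=15×452329200+6302524580=13087462580; T_21,16=16×22350954+452329200=809944464; T_21,17=17×741285+22350954=34952799
Read S(21,14) = 149304004500, S(21,15) = 13087462580, S(21,16) = 809944464, S(21,17) = 34952799.

149304004500, 13087462580, 809944464, 34952799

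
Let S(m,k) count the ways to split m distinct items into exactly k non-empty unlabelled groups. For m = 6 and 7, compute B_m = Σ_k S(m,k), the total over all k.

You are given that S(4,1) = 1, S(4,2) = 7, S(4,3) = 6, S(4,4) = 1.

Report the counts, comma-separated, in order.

203, 877

r5: T_5,1=1×1+0=1; T_5,2=2×7+1=15; T_5,3=3×6+7=25; T_5,4=4×1+6=10; T_5,5=5×0+1=1
r6: T_6,1=1×1+0=1; T_6,2=2×15+1=31; T_6,3=3×25+15=90; T_6,4=4×10+25=65; T_6,5=5×1+10=15; T_6,6=6×0+1=1
r7: T_7,1=1×1+0=1; T_7,2=2×31+1=63; T_7,3=3×90+31=301; T_7,4=4×65+90=350; T_7,5=5×15+65=140; T_7,6=6×1+15=21; T_7,7=7×0+1=1
B_6 = ΣS(6,k) = 1+31+90+65+15+1 = 203
B_7 = ΣS(7,k) = 1+63+301+350+140+21+1 = 877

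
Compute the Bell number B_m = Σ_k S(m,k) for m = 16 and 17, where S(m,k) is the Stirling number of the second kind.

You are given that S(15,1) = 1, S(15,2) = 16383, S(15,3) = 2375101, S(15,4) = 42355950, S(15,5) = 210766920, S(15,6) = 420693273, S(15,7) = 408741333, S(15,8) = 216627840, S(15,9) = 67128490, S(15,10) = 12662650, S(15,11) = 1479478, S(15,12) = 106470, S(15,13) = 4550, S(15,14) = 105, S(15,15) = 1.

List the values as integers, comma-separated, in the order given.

10480142147, 82864869804

r16: T_16,1=1×1+0=1; T_16,2=2×16383+1=32767; T_16,3=3×2375101+16383=7141686; T_16,4=4×42355950+2375101=171798901; T_16,5=5×210766920+42355950=1096190550; T_16,6=6×420693273+210766920=2734926558; T_16,7=7×408741333+420693273=3281882604; T_16,8=8×216627840+408741333=2141764053; T_16,9=9×67128490+216627840=820784250; T_16,10=10×12662650+67128490=193754990; T_16,11=11×1479478+12662650=28936908; T_16,12=12×106470+1479478=2757118; T_16,13=13×4550+106470=165620; T_16,14=14×105+4550=6020; T_16,15=15×1+105=120; T_16,16=16×0+1=1
r17: T_17,1=1×1+0=1; T_17,2=2×32767+1=65535; T_17,3=3×7141686+32767=21457825; T_17,4=4×171798901+7141686=694337290; T_17,5=5×1096190550+171798901=5652751651; T_17,6=6×2734926558+1096190550=17505749898; T_17,7=7×3281882604+2734926558=25708104786; T_17,8=8×2141764053+3281882604=20415995028; T_17,9=9×820784250+2141764053=9528822303; T_17,10=10×193754990+820784250=2758334150; T_17,11=11×28936908+193754990=512060978; T_17,12=12×2757118+28936908=62022324; T_17,13=13×165620+2757118=4910178; T_17,14=14×6020+165620=249900; T_17,15=15×120+6020=7820; T_17,16=16×1+120=136; T_17,17=17×0+1=1
B_16 = ΣS(16,k) = 1+32767+7141686+171798901+1096190550+2734926558+3281882604+2141764053+820784250+193754990+28936908+2757118+165620+6020+120+1 = 10480142147
B_17 = ΣS(17,k) = 1+65535+21457825+694337290+5652751651+17505749898+25708104786+20415995028+9528822303+2758334150+512060978+62022324+4910178+249900+7820+136+1 = 82864869804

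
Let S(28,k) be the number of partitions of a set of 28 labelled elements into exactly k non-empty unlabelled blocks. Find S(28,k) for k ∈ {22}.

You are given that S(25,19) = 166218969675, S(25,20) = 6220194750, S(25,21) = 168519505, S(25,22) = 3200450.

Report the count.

825906183960

[26] T[26,20]:20*6220194750+166218969675=290622864675 · T[26,21]:21*168519505+6220194750=9759104355 · T[26,22]:22*3200450+168519505=238929405
[27] T[27,21]:21*9759104355+290622864675=495564056130 · T[27,22]:22*238929405+9759104355=15015551265
[28] T[28,22]:22*15015551265+495564056130=825906183960
Read S(28,22) = 825906183960.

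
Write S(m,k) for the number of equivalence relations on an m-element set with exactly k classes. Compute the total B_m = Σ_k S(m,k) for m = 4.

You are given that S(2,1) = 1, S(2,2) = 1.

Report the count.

row 3: T[3][1]=1·1+0=1  T[3][2]=2·1+1=3  T[3][3]=3·0+1=1
row 4: T[4][1]=1·1+0=1  T[4][2]=2·3+1=7  T[4][3]=3·1+3=6  T[4][4]=4·0+1=1
B_4 = ΣS(4,k) = 1+7+6+1 = 15

15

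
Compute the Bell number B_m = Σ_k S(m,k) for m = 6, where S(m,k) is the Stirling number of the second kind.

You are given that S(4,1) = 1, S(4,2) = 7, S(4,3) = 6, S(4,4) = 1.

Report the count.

row 5: T[5][1]=1·1+0=1  T[5][2]=2·7+1=15  T[5][3]=3·6+7=25  T[5][4]=4·1+6=10  T[5][5]=5·0+1=1
row 6: T[6][1]=1·1+0=1  T[6][2]=2·15+1=31  T[6][3]=3·25+15=90  T[6][4]=4·10+25=65  T[6][5]=5·1+10=15  T[6][6]=6·0+1=1
B_6 = ΣS(6,k) = 1+31+90+65+15+1 = 203

203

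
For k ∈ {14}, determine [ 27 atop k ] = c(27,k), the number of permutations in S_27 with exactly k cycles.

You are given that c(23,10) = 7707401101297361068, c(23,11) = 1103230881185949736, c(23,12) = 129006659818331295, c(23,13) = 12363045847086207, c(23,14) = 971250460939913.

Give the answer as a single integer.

i=24: T(24,11)=7707401101297361068+23·1103230881185949736=33081711368574204996 | T(24,12)=1103230881185949736+23·129006659818331295=4070384057007569521 | T(24,13)=129006659818331295+23·12363045847086207=413356714301314056 | T(24,14)=12363045847086207+23·971250460939913=34701806448704206
i=25: T(25,12)=33081711368574204996+24·4070384057007569521=130770928736755873500 | T(25,13)=4070384057007569521+24·413356714301314056=13990945200239106865 | T(25,14)=413356714301314056+24·34701806448704206=1246200069070215000
i=26: T(26,13)=130770928736755873500+25·13990945200239106865=480544558742733545125 | T(26,14)=13990945200239106865+25·1246200069070215000=45145946926994481865
i=27: T(27,14)=480544558742733545125+26·45145946926994481865=1654339178844590073615
Read c(27,14) = 1654339178844590073615.

1654339178844590073615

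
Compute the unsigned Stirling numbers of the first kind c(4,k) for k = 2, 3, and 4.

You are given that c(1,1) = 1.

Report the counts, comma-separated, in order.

11, 6, 1

row 2: T[2][1]=1·1+0=1  T[2][2]=1·0+1=1
row 3: T[3][1]=2·1+0=2  T[3][2]=2·1+1=3  T[3][3]=2·0+1=1
row 4: T[4][2]=3·3+2=11  T[4][3]=3·1+3=6  T[4][4]=3·0+1=1
Read c(4,2) = 11, c(4,3) = 6, c(4,4) = 1.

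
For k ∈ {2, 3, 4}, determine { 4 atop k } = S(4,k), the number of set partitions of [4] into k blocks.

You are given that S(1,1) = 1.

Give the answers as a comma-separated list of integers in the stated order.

7, 6, 1

row 2: T[2][1]=1·1+0=1  T[2][2]=2·0+1=1
row 3: T[3][1]=1·1+0=1  T[3][2]=2·1+1=3  T[3][3]=3·0+1=1
row 4: T[4][2]=2·3+1=7  T[4][3]=3·1+3=6  T[4][4]=4·0+1=1
Read S(4,2) = 7, S(4,3) = 6, S(4,4) = 1.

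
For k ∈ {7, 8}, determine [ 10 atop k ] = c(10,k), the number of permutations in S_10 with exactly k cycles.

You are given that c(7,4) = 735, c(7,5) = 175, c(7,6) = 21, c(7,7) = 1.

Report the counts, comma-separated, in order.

[8] T[8,5]:7*175+735=1960 · T[8,6]:7*21+175=322 · T[8,7]:7*1+21=28 · T[8,8]:7*0+1=1
[9] T[9,6]:8*322+1960=4536 · T[9,7]:8*28+322=546 · T[9,8]:8*1+28=36
[10] T[10,7]:9*546+4536=9450 · T[10,8]:9*36+546=870
Read c(10,7) = 9450, c(10,8) = 870.

9450, 870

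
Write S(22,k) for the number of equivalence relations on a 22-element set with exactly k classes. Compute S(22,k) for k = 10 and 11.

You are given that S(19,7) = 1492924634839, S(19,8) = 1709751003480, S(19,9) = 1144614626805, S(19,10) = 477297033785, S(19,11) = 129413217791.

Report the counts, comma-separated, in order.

[20] T[20,8]:8*1709751003480+1492924634839=15170932662679 · T[20,9]:9*1144614626805+1709751003480=12011282644725 · T[20,10]:10*477297033785+1144614626805=5917584964655 · T[20,11]:11*129413217791+477297033785=1900842429486
[21] T[21,9]:9*12011282644725+15170932662679=123272476465204 · T[21,10]:10*5917584964655+12011282644725=71187132291275 · T[21,11]:11*1900842429486+5917584964655=26826851689001
[22] T[22,10]:10*71187132291275+123272476465204=835143799377954 · T[22,11]:11*26826851689001+71187132291275=366282500870286
Read S(22,10) = 835143799377954, S(22,11) = 366282500870286.

835143799377954, 366282500870286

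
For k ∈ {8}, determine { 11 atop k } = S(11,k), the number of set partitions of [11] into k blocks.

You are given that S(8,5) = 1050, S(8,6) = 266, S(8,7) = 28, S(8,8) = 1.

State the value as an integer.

11880

i=9: T(9,6)=1050+6·266=2646 | T(9,7)=266+7·28=462 | T(9,8)=28+8·1=36
i=10: T(10,7)=2646+7·462=5880 | T(10,8)=462+8·36=750
i=11: T(11,8)=5880+8·750=11880
Read S(11,8) = 11880.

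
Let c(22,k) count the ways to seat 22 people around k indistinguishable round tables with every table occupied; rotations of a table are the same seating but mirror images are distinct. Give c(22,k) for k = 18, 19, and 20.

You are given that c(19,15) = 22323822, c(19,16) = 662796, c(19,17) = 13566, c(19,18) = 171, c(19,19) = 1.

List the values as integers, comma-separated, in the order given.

79721796, 1689765, 25025

i=20: T(20,16)=22323822+19·662796=34916946 | T(20,17)=662796+19·13566=920550 | T(20,18)=13566+19·171=16815 | T(20,19)=171+19·1=190 | T(20,20)=1+19·0=1
i=21: T(21,17)=34916946+20·920550=53327946 | T(21,18)=920550+20·16815=1256850 | T(21,19)=16815+20·190=20615 | T(21,20)=190+20·1=210
i=22: T(22,18)=53327946+21·1256850=79721796 | T(22,19)=1256850+21·20615=1689765 | T(22,20)=20615+21·210=25025
Read c(22,18) = 79721796, c(22,19) = 1689765, c(22,20) = 25025.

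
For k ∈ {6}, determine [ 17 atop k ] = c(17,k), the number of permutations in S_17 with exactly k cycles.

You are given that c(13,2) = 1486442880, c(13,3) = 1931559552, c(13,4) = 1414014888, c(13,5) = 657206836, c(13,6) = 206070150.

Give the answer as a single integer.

18861567058880

[14] T[14,3]:13*1931559552+1486442880=26596717056 · T[14,4]:13*1414014888+1931559552=20313753096 · T[14,5]:13*657206836+1414014888=9957703756 · T[14,6]:13*206070150+657206836=3336118786
[15] T[15,4]:14*20313753096+26596717056=310989260400 · T[15,5]:14*9957703756+20313753096=159721605680 · T[15,6]:14*3336118786+9957703756=56663366760
[16] T[16,5]:15*159721605680+310989260400=2706813345600 · T[16,6]:15*56663366760+159721605680=1009672107080
[17] T[17,6]:16*1009672107080+2706813345600=18861567058880
Read c(17,6) = 18861567058880.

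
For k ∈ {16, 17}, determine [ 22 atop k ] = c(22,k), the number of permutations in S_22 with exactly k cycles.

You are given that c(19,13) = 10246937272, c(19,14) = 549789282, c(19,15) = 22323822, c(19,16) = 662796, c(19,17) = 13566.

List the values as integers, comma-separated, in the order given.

75289668850, 2792167686

@20  (20,14):549789282·19+10246937272→20692933630, (20,15):22323822·19+549789282→973941900, (20,16):662796·19+22323822→34916946, (20,17):13566·19+662796→920550
@21  (21,15):973941900·20+20692933630→40171771630, (21,16):34916946·20+973941900→1672280820, (21,17):920550·20+34916946→53327946
@22  (22,16):1672280820·21+40171771630→75289668850, (22,17):53327946·21+1672280820→2792167686
Read c(22,16) = 75289668850, c(22,17) = 2792167686.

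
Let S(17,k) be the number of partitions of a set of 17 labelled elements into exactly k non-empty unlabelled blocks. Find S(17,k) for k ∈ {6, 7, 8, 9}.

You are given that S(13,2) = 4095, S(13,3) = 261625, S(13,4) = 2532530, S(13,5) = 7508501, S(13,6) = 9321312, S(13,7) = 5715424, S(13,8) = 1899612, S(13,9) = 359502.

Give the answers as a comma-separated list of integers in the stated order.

row 14: T[14][3]=3·261625+4095=788970  T[14][4]=4·2532530+261625=10391745  T[14][5]=5·7508501+2532530=40075035  T[14][6]=6·9321312+7508501=63436373  T[14][7]=7·5715424+9321312=49329280  T[14][8]=8·1899612+5715424=20912320  T[14][9]=9·359502+1899612=5135130
row 15: T[15][4]=4·10391745+788970=42355950  T[15][5]=5·40075035+10391745=210766920  T[15][6]=6·63436373+40075035=420693273  T[15][7]=7·49329280+63436373=408741333  T[15][8]=8·20912320+49329280=216627840  T[15][9]=9·5135130+20912320=67128490
row 16: T[16][5]=5·210766920+42355950=1096190550  T[16][6]=6·420693273+210766920=2734926558  T[16][7]=7·408741333+420693273=3281882604  T[16][8]=8·216627840+408741333=2141764053  T[16][9]=9·67128490+216627840=820784250
row 17: T[17][6]=6·2734926558+1096190550=17505749898  T[17][7]=7·3281882604+2734926558=25708104786  T[17][8]=8·2141764053+3281882604=20415995028  T[17][9]=9·820784250+2141764053=9528822303
Read S(17,6) = 17505749898, S(17,7) = 25708104786, S(17,8) = 20415995028, S(17,9) = 9528822303.

17505749898, 25708104786, 20415995028, 9528822303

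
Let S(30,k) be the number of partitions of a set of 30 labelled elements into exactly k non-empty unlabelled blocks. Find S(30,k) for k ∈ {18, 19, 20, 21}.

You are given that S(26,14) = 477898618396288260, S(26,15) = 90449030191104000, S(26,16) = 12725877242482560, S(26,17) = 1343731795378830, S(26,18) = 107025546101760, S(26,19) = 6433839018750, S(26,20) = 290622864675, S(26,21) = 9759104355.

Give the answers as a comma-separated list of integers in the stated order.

68591811024147549270, 7145845579888333500, 581535955088511150, 37058299246258290

r27: T_27,15=15×90449030191104000+477898618396288260=1834634071262848260; T_27,16=16×12725877242482560+90449030191104000=294063066070824960; T_27,17=17×1343731795378830+12725877242482560=35569317763922670; T_27,18=18×107025546101760+1343731795378830=3270191625210510; T_27,19=19×6433839018750+107025546101760=229268487458010; T_27,20=20×290622864675+6433839018750=12246296312250; T_27,21=21×9759104355+290622864675=495564056130
r28: T_28,16=16×294063066070824960+1834634071262848260=6539643128396047620; T_28,17=17×35569317763922670+294063066070824960=898741468057510350; T_28,18=18×3270191625210510+35569317763922670=94432767017711850; T_28,19=19×229268487458010+3270191625210510=7626292886912700; T_28,20=20×12246296312250+229268487458010=474194413703010; T_28,21=21×495564056130+12246296312250=22653141490980
r29: T_29,17=17×898741468057510350+6539643128396047620=21818248085373723570; T_29,18=18×94432767017711850+898741468057510350=2598531274376323650; T_29,19=19×7626292886912700+94432767017711850=239332331869053150; T_29,20=20×474194413703010+7626292886912700=17110181160972900; T_29,21=21×22653141490980+474194413703010=949910385013590
r30: T_30,18=18×2598531274376323650+21818248085373723570=68591811024147549270; T_30,19=19×239332331869053150+2598531274376323650=7145845579888333500; T_30,20=20×17110181160972900+239332331869053150=581535955088511150; T_30,21=21×949910385013590+17110181160972900=37058299246258290
Read S(30,18) = 68591811024147549270, S(30,19) = 7145845579888333500, S(30,20) = 581535955088511150, S(30,21) = 37058299246258290.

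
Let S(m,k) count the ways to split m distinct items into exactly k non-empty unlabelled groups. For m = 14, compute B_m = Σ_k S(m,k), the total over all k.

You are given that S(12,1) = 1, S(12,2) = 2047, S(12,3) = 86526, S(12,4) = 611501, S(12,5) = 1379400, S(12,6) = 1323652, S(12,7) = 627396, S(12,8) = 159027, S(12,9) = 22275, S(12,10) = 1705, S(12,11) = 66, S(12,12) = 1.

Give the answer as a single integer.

i=13: T(13,1)=0+1·1=1 | T(13,2)=1+2·2047=4095 | T(13,3)=2047+3·86526=261625 | T(13,4)=86526+4·611501=2532530 | T(13,5)=611501+5·1379400=7508501 | T(13,6)=1379400+6·1323652=9321312 | T(13,7)=1323652+7·627396=5715424 | T(13,8)=627396+8·159027=1899612 | T(13,9)=159027+9·22275=359502 | T(13,10)=22275+10·1705=39325 | T(13,11)=1705+11·66=2431 | T(13,12)=66+12·1=78 | T(13,13)=1+13·0=1
i=14: T(14,1)=0+1·1=1 | T(14,2)=1+2·4095=8191 | T(14,3)=4095+3·261625=788970 | T(14,4)=261625+4·2532530=10391745 | T(14,5)=2532530+5·7508501=40075035 | T(14,6)=7508501+6·9321312=63436373 | T(14,7)=9321312+7·5715424=49329280 | T(14,8)=5715424+8·1899612=20912320 | T(14,9)=1899612+9·359502=5135130 | T(14,10)=359502+10·39325=752752 | T(14,11)=39325+11·2431=66066 | T(14,12)=2431+12·78=3367 | T(14,13)=78+13·1=91 | T(14,14)=1+14·0=1
B_14 = ΣS(14,k) = 1+8191+788970+10391745+40075035+63436373+49329280+20912320+5135130+752752+66066+3367+91+1 = 190899322

190899322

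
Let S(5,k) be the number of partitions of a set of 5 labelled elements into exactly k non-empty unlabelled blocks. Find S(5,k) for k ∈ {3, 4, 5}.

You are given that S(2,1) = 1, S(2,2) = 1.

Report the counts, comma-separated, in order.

@3  (3,1):1·1+0→1, (3,2):1·2+1→3, (3,3):0·3+1→1
@4  (4,2):3·2+1→7, (4,3):1·3+3→6, (4,4):0·4+1→1
@5  (5,3):6·3+7→25, (5,4):1·4+6→10, (5,5):0·5+1→1
Read S(5,3) = 25, S(5,4) = 10, S(5,5) = 1.

25, 10, 1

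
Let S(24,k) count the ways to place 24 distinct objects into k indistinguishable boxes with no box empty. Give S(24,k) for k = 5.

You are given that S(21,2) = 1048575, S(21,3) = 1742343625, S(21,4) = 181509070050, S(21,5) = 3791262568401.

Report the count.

485000783495250

[22] T[22,3]:3*1742343625+1048575=5228079450 · T[22,4]:4*181509070050+1742343625=727778623825 · T[22,5]:5*3791262568401+181509070050=19137821912055
[23] T[23,4]:4*727778623825+5228079450=2916342574750 · T[23,5]:5*19137821912055+727778623825=96416888184100
[24] T[24,5]:5*96416888184100+2916342574750=485000783495250
Read S(24,5) = 485000783495250.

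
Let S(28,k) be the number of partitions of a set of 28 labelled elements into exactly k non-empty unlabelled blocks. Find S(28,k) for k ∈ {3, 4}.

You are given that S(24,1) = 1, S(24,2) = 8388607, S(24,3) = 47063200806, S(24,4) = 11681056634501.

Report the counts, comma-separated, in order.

3812664524766, 2998587019946701

row 25: T[25][1]=1·1+0=1  T[25][2]=2·8388607+1=16777215  T[25][3]=3·47063200806+8388607=141197991025  T[25][4]=4·11681056634501+47063200806=46771289738810
row 26: T[26][1]=1·1+0=1  T[26][2]=2·16777215+1=33554431  T[26][3]=3·141197991025+16777215=423610750290  T[26][4]=4·46771289738810+141197991025=187226356946265
row 27: T[27][2]=2·33554431+1=67108863  T[27][3]=3·423610750290+33554431=1270865805301  T[27][4]=4·187226356946265+423610750290=749329038535350
row 28: T[28][3]=3·1270865805301+67108863=3812664524766  T[28][4]=4·749329038535350+1270865805301=2998587019946701
Read S(28,3) = 3812664524766, S(28,4) = 2998587019946701.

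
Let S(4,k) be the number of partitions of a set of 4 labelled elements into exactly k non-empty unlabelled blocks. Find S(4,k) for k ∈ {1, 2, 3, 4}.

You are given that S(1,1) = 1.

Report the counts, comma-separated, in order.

i=2: T(2,1)=0+1·1=1 | T(2,2)=1+2·0=1
i=3: T(3,1)=0+1·1=1 | T(3,2)=1+2·1=3 | T(3,3)=1+3·0=1
i=4: T(4,1)=0+1·1=1 | T(4,2)=1+2·3=7 | T(4,3)=3+3·1=6 | T(4,4)=1+4·0=1
Read S(4,1) = 1, S(4,2) = 7, S(4,3) = 6, S(4,4) = 1.

1, 7, 6, 1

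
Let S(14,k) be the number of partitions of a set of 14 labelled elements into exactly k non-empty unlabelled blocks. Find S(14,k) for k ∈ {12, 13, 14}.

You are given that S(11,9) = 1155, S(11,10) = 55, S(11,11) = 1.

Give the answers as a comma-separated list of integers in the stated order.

3367, 91, 1

[12] T[12,10]:10*55+1155=1705 · T[12,11]:11*1+55=66 · T[12,12]:12*0+1=1
[13] T[13,11]:11*66+1705=2431 · T[13,12]:12*1+66=78 · T[13,13]:13*0+1=1
[14] T[14,12]:12*78+2431=3367 · T[14,13]:13*1+78=91 · T[14,14]:14*0+1=1
Read S(14,12) = 3367, S(14,13) = 91, S(14,14) = 1.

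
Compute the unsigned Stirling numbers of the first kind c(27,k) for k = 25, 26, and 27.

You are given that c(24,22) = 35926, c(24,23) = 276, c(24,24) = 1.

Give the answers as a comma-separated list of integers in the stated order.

r25: T_25,23=24×276+35926=42550; T_25,24=24×1+276=300; T_25,25=24×0+1=1
r26: T_26,24=25×300+42550=50050; T_26,25=25×1+300=325; T_26,26=25×0+1=1
r27: T_27,25=26×325+50050=58500; T_27,26=26×1+325=351; T_27,27=26×0+1=1
Read c(27,25) = 58500, c(27,26) = 351, c(27,27) = 1.

58500, 351, 1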